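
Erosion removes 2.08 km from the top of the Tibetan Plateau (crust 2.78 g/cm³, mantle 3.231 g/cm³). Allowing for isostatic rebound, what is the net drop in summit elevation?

Rebound u = e ρ_c/ρ_m = 2.08 km × 2.78/3.231 = 1.79 km.
Net surface drop = e − u = 2.08 km − 1.79 km = e (ρ_m − ρ_c)/ρ_m = 0.29 km.

0.29 km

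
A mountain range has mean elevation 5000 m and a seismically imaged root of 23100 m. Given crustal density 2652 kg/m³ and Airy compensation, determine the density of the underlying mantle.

Airy balance: ρ_c h = (ρ_m − ρ_c) r → ρ_m = ρ_c (1 + h/r).
ρ_m = 2652 × (1 + 5000 m/23100 m) = 3230 kg/m³.

3230 kg/m³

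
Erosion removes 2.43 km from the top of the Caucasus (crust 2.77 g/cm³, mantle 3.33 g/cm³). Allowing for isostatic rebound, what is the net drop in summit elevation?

Rebound u = e ρ_c/ρ_m = 2.43 km × 2.77/3.33 = 2.021 km.
Net surface drop = e − u = 2.43 km − 2.021 km = e (ρ_m − ρ_c)/ρ_m = 0.409 km.

0.409 km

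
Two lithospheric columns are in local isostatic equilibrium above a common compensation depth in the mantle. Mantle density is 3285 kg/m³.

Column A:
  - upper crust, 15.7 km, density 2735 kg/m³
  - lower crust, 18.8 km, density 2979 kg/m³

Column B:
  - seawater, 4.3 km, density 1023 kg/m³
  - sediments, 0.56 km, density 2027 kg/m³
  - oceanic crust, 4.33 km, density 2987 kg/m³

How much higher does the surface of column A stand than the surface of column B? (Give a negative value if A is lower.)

0.812 km

For any compensation level in the mantle, the mantle terms cancel and isostasy reduces to e = (Σt_A − Σt_B) − (Σ(ρt)_A − Σ(ρt)_B) / ρ_m.
Σt_A = 34.5 km; Σt_B = 9.19 km; Σ(ρt)_A = 98944.7; Σ(ρt)_B = 18467.73 (in km·kg/m³).
e = (34.5 − 9.19) − (98944.7 − 18467.73) / 3285 = 0.812 km.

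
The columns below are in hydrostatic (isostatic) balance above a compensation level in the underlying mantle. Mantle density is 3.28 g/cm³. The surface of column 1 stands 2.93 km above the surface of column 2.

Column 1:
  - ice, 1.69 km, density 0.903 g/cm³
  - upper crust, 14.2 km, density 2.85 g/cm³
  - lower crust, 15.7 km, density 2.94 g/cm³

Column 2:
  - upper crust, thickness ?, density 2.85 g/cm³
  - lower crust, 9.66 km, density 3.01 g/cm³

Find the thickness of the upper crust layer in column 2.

Take the compensation level at the base of the deeper column (depth z_c below the surface of column 1) and equate Σ ρ_i t_i down to z_c; mantle fills any gap and the z_c terms cancel.
Column 1: 1.69×0.903 + 14.2×2.85 + 15.7×2.94 + (z_c − 31.59)×3.28
Column 2: 2.93×0 + x×2.85 + 9.66×3.01 + (z_c − 2.93 − 9.66 − x)×3.28
The z_c×3.28 term appears on both sides and cancels. Collect the known terms of each column as K = Σ(ρt)_known − 3.28 × (depth of known layers): K_1 = 88.15407 − 3.28×31.59 = −15.46113; K_2 = 29.0766 − 3.28×(2.93 + 9.66) = −12.2186.
Balance: K_1 = K_2 − x×(3.28 − 2.85), so x = (K_2 − K_1)/(3.28 − 2.85) = 3.24253/0.43 = 7.54 km.

7.54 km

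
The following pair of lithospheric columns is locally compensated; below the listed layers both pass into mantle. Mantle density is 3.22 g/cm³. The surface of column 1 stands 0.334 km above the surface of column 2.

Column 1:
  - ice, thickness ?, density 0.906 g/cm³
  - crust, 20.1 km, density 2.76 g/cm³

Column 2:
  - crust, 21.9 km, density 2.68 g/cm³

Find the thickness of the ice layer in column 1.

1.58 km

Take the compensation level at the base of the deeper column (depth z_c below the surface of column 1) and equate Σ ρ_i t_i down to z_c; mantle fills any gap and the z_c terms cancel.
Column 1: x×0.906 + 20.1×2.76 + (z_c − 20.1 − x)×3.22
Column 2: 0.334×0 + 21.9×2.68 + (z_c − 0.334 − 21.9)×3.22
The z_c×3.22 term appears on both sides and cancels. Collect the known terms of each column as K = Σ(ρt)_known − 3.22 × (depth of known layers): K_1 = 55.476 − 3.22×20.1 = −9.246; K_2 = 58.692 − 3.22×(0.334 + 21.9) = −12.90148.
Balance: K_1 − x×(3.22 − 0.906) = K_2, so x = (K_1 − K_2)/(3.22 − 0.906) = 3.65548/2.314 = 1.58 km.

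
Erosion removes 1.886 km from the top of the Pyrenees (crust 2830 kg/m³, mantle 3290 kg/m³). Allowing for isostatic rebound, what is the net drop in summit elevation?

Rebound u = e ρ_c/ρ_m = 1.886 km × 2830/3290 = 1.622 km.
Net surface drop = e − u = 1.886 km − 1.622 km = e (ρ_m − ρ_c)/ρ_m = 0.264 km.

0.264 km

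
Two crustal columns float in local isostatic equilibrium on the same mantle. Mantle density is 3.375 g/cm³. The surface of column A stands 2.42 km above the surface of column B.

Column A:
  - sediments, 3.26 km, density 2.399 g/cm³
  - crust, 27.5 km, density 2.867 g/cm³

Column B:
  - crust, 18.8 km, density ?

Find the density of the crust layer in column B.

Take the compensation level at the base of the deeper column (depth z_c below the surface of column A) and equate Σ ρ_i t_i down to z_c; mantle fills any gap and the z_c terms cancel.
Column A: 3.26×2.399 + 27.5×2.867 + (z_c − 30.76)×3.375
Column B: 2.42×0 + 18.8×ρ + (z_c − 2.42 − 18.8)×3.375
The z_c×3.375 term appears on both sides and cancels. Collect the known terms of each column as K = Σ(ρt)_known − 3.375 × (depth of known layers): K_A = 86.66324 − 3.375×30.76 = −17.15176; K_B = 0 − 3.375×(2.42 + 18.8) = −71.6175.
Balance: K_A = K_B + 18.8×ρ, so ρ = (K_A − K_B)/18.8 = 54.4657/18.8 = 2.9 g/cm³.

2.9 g/cm³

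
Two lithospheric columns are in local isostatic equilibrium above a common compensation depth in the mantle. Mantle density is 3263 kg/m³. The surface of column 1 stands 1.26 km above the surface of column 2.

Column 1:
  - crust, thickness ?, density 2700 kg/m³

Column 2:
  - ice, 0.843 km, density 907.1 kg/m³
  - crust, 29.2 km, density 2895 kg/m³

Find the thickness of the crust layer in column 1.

Take the compensation level at the base of the deeper column (depth z_c below the surface of column 1) and equate Σ ρ_i t_i down to z_c; mantle fills any gap and the z_c terms cancel.
Column 1: x×2700 + (z_c − 0 − x)×3263
Column 2: 1.26×0 + 0.843×907.1 + 29.2×2895 + (z_c − 1.26 − 30.043)×3263
The z_c×3263 term appears on both sides and cancels. Collect the known terms of each column as K = Σ(ρt)_known − 3263 × (depth of known layers): K_1 = 0 − 3263×0 = 0; K_2 = 85298.6853 − 3263×(1.26 + 30.043) = −16843.0037.
Balance: K_1 − x×(3263 − 2700) = K_2, so x = (K_1 − K_2)/(3263 − 2700) = 16843/563 = 29.9 km.

29.9 km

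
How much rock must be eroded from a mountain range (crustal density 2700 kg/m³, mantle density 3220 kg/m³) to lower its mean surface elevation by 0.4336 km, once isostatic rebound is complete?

2.68 km

Net drop Δ = e − u = e − e ρ_c/ρ_m = e (ρ_m − ρ_c)/ρ_m.
e = Δ ρ_m/(ρ_m − ρ_c) = 0.4336 km × 3220/520 = 2.68 km.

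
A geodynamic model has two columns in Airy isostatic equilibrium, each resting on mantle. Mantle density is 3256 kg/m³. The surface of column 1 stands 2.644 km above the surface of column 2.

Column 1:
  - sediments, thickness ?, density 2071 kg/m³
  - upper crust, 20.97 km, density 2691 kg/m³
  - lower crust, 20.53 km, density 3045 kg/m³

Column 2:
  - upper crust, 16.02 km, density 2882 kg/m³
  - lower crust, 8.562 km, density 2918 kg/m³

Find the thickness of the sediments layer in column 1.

Take the compensation level at the base of the deeper column (depth z_c below the surface of column 1) and equate Σ ρ_i t_i down to z_c; mantle fills any gap and the z_c terms cancel.
Column 1: x×2071 + 20.97×2691 + 20.53×3045 + (z_c − 41.5 − x)×3256
Column 2: 2.644×0 + 16.02×2882 + 8.562×2918 + (z_c − 2.644 − 24.582)×3256
The z_c×3256 term appears on both sides and cancels. Collect the known terms of each column as K = Σ(ρt)_known − 3256 × (depth of known layers): K_1 = 118944.12 − 3256×41.5 = −16179.88; K_2 = 71153.556 − 3256×(2.644 + 24.582) = −17494.3.
Balance: K_1 − x×(3256 − 2071) = K_2, so x = (K_1 − K_2)/(3256 − 2071) = 1314.42/1185 = 1.11 km.

1.11 km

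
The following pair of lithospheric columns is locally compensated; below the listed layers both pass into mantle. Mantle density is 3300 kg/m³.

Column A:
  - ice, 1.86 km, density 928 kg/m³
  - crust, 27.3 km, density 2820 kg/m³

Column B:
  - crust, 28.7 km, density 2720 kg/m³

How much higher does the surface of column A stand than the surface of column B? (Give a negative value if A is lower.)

0.264 km

For any compensation level in the mantle, the mantle terms cancel and isostasy reduces to e = (Σt_A − Σt_B) − (Σ(ρt)_A − Σ(ρt)_B) / ρ_m.
Σt_A = 29.16 km; Σt_B = 28.7 km; Σ(ρt)_A = 78712.08; Σ(ρt)_B = 78064 (in km·kg/m³).
e = (29.16 − 28.7) − (78712.08 − 78064) / 3300 = 0.264 km.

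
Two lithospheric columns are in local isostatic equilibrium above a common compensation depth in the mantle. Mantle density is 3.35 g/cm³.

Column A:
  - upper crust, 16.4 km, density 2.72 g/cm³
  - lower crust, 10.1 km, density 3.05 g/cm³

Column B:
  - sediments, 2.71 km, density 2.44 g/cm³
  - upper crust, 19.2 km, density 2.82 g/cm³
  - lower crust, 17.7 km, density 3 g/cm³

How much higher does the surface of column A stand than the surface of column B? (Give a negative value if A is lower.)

For any compensation level in the mantle, the mantle terms cancel and isostasy reduces to e = (Σt_A − Σt_B) − (Σ(ρt)_A − Σ(ρt)_B) / ρ_m.
Σt_A = 26.5 km; Σt_B = 39.61 km; Σ(ρt)_A = 75.413; Σ(ρt)_B = 113.8564 (in km·g/cm³).
e = (26.5 − 39.61) − (75.413 − 113.8564) / 3.35 = −1.63 km.

−1.63 km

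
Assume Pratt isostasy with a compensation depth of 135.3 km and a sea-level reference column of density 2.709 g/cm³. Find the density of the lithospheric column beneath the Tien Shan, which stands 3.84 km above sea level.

Pratt balance: ρ_ref D = ρ (D + h).
ρ = ρ_ref D/(D + h) = 2.709 × 135.3 km/(135.3 km + 3.84 km) = 2.63 g/cm³.

2.63 g/cm³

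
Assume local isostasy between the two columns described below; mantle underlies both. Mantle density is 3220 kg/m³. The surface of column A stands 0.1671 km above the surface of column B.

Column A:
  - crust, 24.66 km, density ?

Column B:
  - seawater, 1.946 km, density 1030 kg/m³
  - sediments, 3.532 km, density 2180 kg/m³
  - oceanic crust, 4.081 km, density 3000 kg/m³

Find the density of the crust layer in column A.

2840 kg/m³

Take the compensation level at the base of the deeper column (depth z_c below the surface of column A) and equate Σ ρ_i t_i down to z_c; mantle fills any gap and the z_c terms cancel.
Column A: 24.66×ρ + (z_c − 24.66)×3220
Column B: 0.1671×0 + 1.946×1030 + 3.532×2180 + 4.081×3000 + (z_c − 0.1671 − 9.559)×3220
The z_c×3220 term appears on both sides and cancels. Collect the known terms of each column as K = Σ(ρt)_known − 3220 × (depth of known layers): K_A = 0 − 3220×24.66 = −79405.2; K_B = 21947.14 − 3220×(0.1671 + 9.559) = −9370.902.
Balance: K_A + 24.66×ρ = K_B, so ρ = (K_B − K_A)/24.66 = 70034.3/24.66 = 2840 kg/m³.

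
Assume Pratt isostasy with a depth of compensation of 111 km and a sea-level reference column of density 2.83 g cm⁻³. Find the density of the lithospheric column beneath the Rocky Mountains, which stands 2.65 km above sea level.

Pratt balance: ρ_ref D = ρ (D + h).
ρ = ρ_ref D/(D + h) = 2.83 × 111 km/(111 km + 2.65 km) = 2.76 g cm⁻³.

2.76 g cm⁻³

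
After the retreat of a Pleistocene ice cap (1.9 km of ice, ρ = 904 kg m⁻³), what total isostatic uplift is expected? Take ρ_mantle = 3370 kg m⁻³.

Removing the load lets mantle flow back in; uplift u satisfies ρ_ice t = ρ_m u.
u = t ρ_ice/ρ_m = 1.9 km × 904/3370 = 0.51 km.

0.51 km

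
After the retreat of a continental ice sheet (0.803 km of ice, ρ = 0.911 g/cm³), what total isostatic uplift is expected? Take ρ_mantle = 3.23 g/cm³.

Removing the load lets mantle flow back in; uplift u satisfies ρ_ice t = ρ_m u.
u = t ρ_ice/ρ_m = 0.803 km × 0.911/3.23 = 0.226 km.

0.226 km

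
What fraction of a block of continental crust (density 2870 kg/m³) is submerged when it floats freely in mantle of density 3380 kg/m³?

Submerged fraction = ρ_obj/ρ_fluid = 2870/3380 = 0.849.

0.849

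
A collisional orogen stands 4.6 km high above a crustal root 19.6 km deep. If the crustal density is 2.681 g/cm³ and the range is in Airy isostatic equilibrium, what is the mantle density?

Airy balance: ρ_c h = (ρ_m − ρ_c) r → ρ_m = ρ_c (1 + h/r).
ρ_m = 2.681 × (1 + 4.6 km/19.6 km) = 3.31 g/cm³.

3.31 g/cm³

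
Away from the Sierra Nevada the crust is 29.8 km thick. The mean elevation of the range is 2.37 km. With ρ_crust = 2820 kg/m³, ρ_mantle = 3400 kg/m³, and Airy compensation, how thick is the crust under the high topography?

Root depth r = h ρ_c / (ρ_m − ρ_c) = 2.37 km × 2820 / 580 = 11.52 km.
Total thickness = T + h + r = 29.8 km + 2.37 km + 11.52 km = 43.7 km.

43.7 km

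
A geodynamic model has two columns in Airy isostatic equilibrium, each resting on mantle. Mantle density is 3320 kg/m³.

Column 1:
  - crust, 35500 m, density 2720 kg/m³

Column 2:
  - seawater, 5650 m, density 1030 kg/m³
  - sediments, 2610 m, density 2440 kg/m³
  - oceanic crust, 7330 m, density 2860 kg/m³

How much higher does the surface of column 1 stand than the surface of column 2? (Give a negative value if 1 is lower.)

811 m

For any compensation level in the mantle, the mantle terms cancel and isostasy reduces to e = (Σt_1 − Σt_2) − (Σ(ρt)_1 − Σ(ρt)_2) / ρ_m.
Σt_1 = 35500 m; Σt_2 = 15590 m; Σ(ρt)_1 = 96560000; Σ(ρt)_2 = 33151700 (in m·kg/m³).
e = (35500 − 15590) − (96560000 − 33151700) / 3320 = 811 m.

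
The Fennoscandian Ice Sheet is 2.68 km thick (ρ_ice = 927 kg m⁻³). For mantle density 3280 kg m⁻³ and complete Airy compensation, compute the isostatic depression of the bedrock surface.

In Airy isostatic equilibrium: the ice load ρ_ice t is balanced by mantle displaced below, ρ_m s.
s = t ρ_ice / ρ_m = 2.68 km × 927/3280 = 0.757 km.

0.757 km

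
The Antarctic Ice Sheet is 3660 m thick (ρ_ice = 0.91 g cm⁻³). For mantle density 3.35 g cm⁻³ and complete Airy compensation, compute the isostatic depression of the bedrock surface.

994 m

By Archimedes' principle applied to the lithosphere: the ice load ρ_ice t is balanced by mantle displaced below, ρ_m s.
s = t ρ_ice / ρ_m = 3660 m × 0.91/3.35 = 994 m.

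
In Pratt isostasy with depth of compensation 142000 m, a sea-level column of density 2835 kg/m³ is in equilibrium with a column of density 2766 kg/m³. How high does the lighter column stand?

3540 m

ρ_ref D = ρ (D + h) → h = D (ρ_ref − ρ)/ρ.
h = 142000 m × (2835 − 2766)/2766 = 3540 m.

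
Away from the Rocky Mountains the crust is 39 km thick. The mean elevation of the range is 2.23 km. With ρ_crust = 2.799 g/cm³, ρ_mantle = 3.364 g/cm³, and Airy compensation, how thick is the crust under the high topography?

Root depth r = h ρ_c / (ρ_m − ρ_c) = 2.23 km × 2.799 / 0.565 = 11.05 km.
Total thickness = T + h + r = 39 km + 2.23 km + 11.05 km = 52.3 km.

52.3 km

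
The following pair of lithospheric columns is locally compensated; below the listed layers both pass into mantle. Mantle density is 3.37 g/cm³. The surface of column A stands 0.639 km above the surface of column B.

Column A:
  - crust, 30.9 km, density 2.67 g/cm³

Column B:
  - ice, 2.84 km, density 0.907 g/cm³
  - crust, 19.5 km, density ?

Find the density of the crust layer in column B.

2.73 g/cm³

Take the compensation level at the base of the deeper column (depth z_c below the surface of column A) and equate Σ ρ_i t_i down to z_c; mantle fills any gap and the z_c terms cancel.
Column A: 30.9×2.67 + (z_c − 30.9)×3.37
Column B: 0.639×0 + 2.84×0.907 + 19.5×ρ + (z_c − 0.639 − 22.34)×3.37
The z_c×3.37 term appears on both sides and cancels. Collect the known terms of each column as K = Σ(ρt)_known − 3.37 × (depth of known layers): K_A = 82.503 − 3.37×30.9 = −21.63; K_B = 2.57588 − 3.37×(0.639 + 22.34) = −74.86335.
Balance: K_A = K_B + 19.5×ρ, so ρ = (K_A − K_B)/19.5 = 53.2333/19.5 = 2.73 g/cm³.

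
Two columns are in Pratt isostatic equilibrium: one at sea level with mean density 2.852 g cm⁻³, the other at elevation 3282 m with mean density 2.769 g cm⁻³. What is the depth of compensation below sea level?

ρ_ref D = ρ (D + h) → D (ρ_ref − ρ) = ρ h.
D = ρ h/(ρ_ref − ρ) = 2.769 × 3282 m/(2.852 − 2.769) = 109000 m.

109000 m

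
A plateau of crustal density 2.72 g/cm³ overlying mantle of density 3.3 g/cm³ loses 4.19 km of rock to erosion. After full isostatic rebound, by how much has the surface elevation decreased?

Rebound u = e ρ_c/ρ_m = 4.19 km × 2.72/3.3 = 3.454 km.
Net surface drop = e − u = 4.19 km − 3.454 km = e (ρ_m − ρ_c)/ρ_m = 0.736 km.

0.736 km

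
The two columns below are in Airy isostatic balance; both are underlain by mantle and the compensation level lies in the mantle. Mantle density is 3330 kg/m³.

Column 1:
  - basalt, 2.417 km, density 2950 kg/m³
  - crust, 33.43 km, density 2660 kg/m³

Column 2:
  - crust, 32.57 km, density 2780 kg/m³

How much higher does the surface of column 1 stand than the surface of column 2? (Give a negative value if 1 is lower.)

For any compensation level in the mantle, the mantle terms cancel and isostasy reduces to e = (Σt_1 − Σt_2) − (Σ(ρt)_1 − Σ(ρt)_2) / ρ_m.
Σt_1 = 35.847 km; Σt_2 = 32.57 km; Σ(ρt)_1 = 96053.95; Σ(ρt)_2 = 90544.6 (in km·kg/m³).
e = (35.847 − 32.57) − (96053.95 − 90544.6) / 3330 = 1.62 km.

1.62 km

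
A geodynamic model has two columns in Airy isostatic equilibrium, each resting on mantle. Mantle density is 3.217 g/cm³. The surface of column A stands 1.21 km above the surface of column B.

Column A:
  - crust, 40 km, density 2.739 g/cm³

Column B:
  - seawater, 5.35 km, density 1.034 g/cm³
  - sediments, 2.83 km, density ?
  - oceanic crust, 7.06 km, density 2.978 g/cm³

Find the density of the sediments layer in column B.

Take the compensation level at the base of the deeper column (depth z_c below the surface of column A) and equate Σ ρ_i t_i down to z_c; mantle fills any gap and the z_c terms cancel.
Column A: 40×2.739 + (z_c − 40)×3.217
Column B: 1.21×0 + 5.35×1.034 + 2.83×ρ + 7.06×2.978 + (z_c − 1.21 − 15.24)×3.217
The z_c×3.217 term appears on both sides and cancels. Collect the known terms of each column as K = Σ(ρt)_known − 3.217 × (depth of known layers): K_A = 109.56 − 3.217×40 = −19.12; K_B = 26.55658 − 3.217×(1.21 + 15.24) = −26.36307.
Balance: K_A = K_B + 2.83×ρ, so ρ = (K_A − K_B)/2.83 = 7.24307/2.83 = 2.56 g/cm³.

2.56 g/cm³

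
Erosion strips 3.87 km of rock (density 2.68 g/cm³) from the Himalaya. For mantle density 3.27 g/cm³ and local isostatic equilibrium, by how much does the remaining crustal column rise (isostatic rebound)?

Unloading: uplift u = e ρ_c/ρ_m = 3.87 km × 2.68/3.27 = 3.17 km.

3.17 km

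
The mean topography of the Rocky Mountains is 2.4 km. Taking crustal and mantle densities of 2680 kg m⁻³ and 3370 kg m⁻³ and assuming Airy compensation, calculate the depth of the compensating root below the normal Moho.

Equating mass per unit area of the two columns: the weight of the topography is balanced by the buoyancy of the root, ρ_c h = (ρ_m − ρ_c) r.
r = h · ρ_c / (ρ_m − ρ_c) = 2.4 km × 2680 / (3370 − 2680) = 9.32 km.

9.32 km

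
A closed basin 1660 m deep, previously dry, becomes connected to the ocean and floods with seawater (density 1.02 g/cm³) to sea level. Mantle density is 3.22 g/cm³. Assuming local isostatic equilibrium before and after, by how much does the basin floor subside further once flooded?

770 m

After flooding the water column is d + s deep. Its weight must equal the weight of mantle displaced by the extra subsidence s: (d + s) ρ_w = s ρ_m.
s = d ρ_w / (ρ_m − ρ_w) = 1660 m × 1.02/(3.22 − 1.02) = 770 m.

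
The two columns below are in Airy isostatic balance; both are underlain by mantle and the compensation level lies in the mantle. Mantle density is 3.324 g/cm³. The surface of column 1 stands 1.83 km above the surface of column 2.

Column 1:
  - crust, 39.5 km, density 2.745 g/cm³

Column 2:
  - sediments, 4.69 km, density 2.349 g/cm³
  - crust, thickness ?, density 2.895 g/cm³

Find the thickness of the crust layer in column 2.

28.5 km

Take the compensation level at the base of the deeper column (depth z_c below the surface of column 1) and equate Σ ρ_i t_i down to z_c; mantle fills any gap and the z_c terms cancel.
Column 1: 39.5×2.745 + (z_c − 39.5)×3.324
Column 2: 1.83×0 + 4.69×2.349 + x×2.895 + (z_c − 1.83 − 4.69 − x)×3.324
The z_c×3.324 term appears on both sides and cancels. Collect the known terms of each column as K = Σ(ρt)_known − 3.324 × (depth of known layers): K_1 = 108.4275 − 3.324×39.5 = −22.8705; K_2 = 11.01681 − 3.324×(1.83 + 4.69) = −10.65567.
Balance: K_1 = K_2 − x×(3.324 − 2.895), so x = (K_2 − K_1)/(3.324 − 2.895) = 12.2148/0.429 = 28.5 km.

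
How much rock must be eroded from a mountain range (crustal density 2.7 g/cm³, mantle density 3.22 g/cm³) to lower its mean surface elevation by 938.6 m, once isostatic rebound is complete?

5810 m

Net drop Δ = e − u = e − e ρ_c/ρ_m = e (ρ_m − ρ_c)/ρ_m.
e = Δ ρ_m/(ρ_m − ρ_c) = 938.6 m × 3.22/0.52 = 5810 m.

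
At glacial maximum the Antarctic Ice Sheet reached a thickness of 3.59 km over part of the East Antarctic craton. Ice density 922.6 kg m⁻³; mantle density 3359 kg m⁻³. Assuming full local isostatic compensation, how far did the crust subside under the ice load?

Balancing pressure at the compensation depth: the ice load ρ_ice t is balanced by mantle displaced below, ρ_m s.
s = t ρ_ice / ρ_m = 3.59 km × 922.6/3359 = 0.986 km.

0.986 km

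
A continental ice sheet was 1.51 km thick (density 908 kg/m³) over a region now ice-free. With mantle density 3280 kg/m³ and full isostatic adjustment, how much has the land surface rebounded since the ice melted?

Removing the load lets mantle flow back in; uplift u satisfies ρ_ice t = ρ_m u.
u = t ρ_ice/ρ_m = 1.51 km × 908/3280 = 0.418 km.

0.418 km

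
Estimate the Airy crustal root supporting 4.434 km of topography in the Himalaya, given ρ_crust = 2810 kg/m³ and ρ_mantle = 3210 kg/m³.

In Airy isostatic equilibrium: the weight of the topography is balanced by the buoyancy of the root, ρ_c h = (ρ_m − ρ_c) r.
r = h · ρ_c / (ρ_m − ρ_c) = 4.434 km × 2810 / (3210 − 2810) = 31.1 km.

31.1 km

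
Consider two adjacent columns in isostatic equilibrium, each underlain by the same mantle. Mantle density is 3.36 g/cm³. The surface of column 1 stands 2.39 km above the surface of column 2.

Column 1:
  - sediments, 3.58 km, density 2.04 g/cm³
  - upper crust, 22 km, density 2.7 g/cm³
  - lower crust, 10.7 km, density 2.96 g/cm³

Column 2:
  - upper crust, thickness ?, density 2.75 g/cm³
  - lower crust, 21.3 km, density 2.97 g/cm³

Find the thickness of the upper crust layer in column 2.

11.8 km

Take the compensation level at the base of the deeper column (depth z_c below the surface of column 1) and equate Σ ρ_i t_i down to z_c; mantle fills any gap and the z_c terms cancel.
Column 1: 3.58×2.04 + 22×2.7 + 10.7×2.96 + (z_c − 36.28)×3.36
Column 2: 2.39×0 + x×2.75 + 21.3×2.97 + (z_c − 2.39 − 21.3 − x)×3.36
The z_c×3.36 term appears on both sides and cancels. Collect the known terms of each column as K = Σ(ρt)_known − 3.36 × (depth of known layers): K_1 = 98.3752 − 3.36×36.28 = −23.5256; K_2 = 63.261 − 3.36×(2.39 + 21.3) = −16.3374.
Balance: K_1 = K_2 − x×(3.36 − 2.75), so x = (K_2 − K_1)/(3.36 − 2.75) = 7.1882/0.61 = 11.8 km.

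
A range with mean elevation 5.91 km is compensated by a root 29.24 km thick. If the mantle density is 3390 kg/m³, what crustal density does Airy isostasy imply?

ρ_c h = (ρ_m − ρ_c) r → ρ_c (h + r) = ρ_m r → ρ_c = ρ_m r / (h + r).
ρ_c = 3390 × 29.24 km / (5.91 km + 29.24 km) = 2820 kg/m³.

2820 kg/m³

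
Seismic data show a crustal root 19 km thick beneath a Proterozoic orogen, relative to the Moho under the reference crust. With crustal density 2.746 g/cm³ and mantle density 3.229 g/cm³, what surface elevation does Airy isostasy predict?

For local isostatic compensation: ρ_c h = (ρ_m − ρ_c) r.
h = r (ρ_m − ρ_c) / ρ_c = 19 km × (3.229 − 2.746) / 2.746 = 3.34 km.

3.34 km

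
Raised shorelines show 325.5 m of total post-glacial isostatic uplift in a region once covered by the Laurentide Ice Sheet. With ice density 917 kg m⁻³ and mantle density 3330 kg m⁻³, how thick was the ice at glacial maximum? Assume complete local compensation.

u = t ρ_ice/ρ_m → t = u ρ_m/ρ_ice = 325.5 m × 3330/917 = 1180 m.

1180 m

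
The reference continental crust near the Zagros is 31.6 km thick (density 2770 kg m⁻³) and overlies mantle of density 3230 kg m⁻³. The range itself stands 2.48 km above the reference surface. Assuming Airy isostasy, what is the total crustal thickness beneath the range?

Root depth r = h ρ_c / (ρ_m − ρ_c) = 2.48 km × 2770 / 460 = 14.93 km.
Total thickness = T + h + r = 31.6 km + 2.48 km + 14.93 km = 49 km.

49 km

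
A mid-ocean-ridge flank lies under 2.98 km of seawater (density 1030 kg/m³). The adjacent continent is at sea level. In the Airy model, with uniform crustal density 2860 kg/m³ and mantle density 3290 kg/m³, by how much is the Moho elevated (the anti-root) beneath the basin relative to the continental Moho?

12.7 km

In Airy isostatic equilibrium: replacing crust with seawater at the top is compensated by replacing crust with mantle at the base: d (ρ_c − ρ_w) = a (ρ_m − ρ_c).
a = d (ρ_c − ρ_w)/(ρ_m − ρ_c) = 2.98 km × 1830/430 = 12.7 km.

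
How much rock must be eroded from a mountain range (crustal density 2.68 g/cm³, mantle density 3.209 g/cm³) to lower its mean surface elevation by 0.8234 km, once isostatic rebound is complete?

4.99 km

Net drop Δ = e − u = e − e ρ_c/ρ_m = e (ρ_m − ρ_c)/ρ_m.
e = Δ ρ_m/(ρ_m − ρ_c) = 0.8234 km × 3.209/0.529 = 4.99 km.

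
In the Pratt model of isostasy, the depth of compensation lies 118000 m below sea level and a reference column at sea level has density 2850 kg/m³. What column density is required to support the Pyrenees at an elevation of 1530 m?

2810 kg/m³

Pratt balance: ρ_ref D = ρ (D + h).
ρ = ρ_ref D/(D + h) = 2850 × 118000 m/(118000 m + 1530 m) = 2810 kg/m³.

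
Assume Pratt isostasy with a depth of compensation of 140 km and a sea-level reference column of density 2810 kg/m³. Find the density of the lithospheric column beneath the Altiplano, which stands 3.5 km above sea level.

Pratt balance: ρ_ref D = ρ (D + h).
ρ = ρ_ref D/(D + h) = 2810 × 140 km/(140 km + 3.5 km) = 2740 kg/m³.

2740 kg/m³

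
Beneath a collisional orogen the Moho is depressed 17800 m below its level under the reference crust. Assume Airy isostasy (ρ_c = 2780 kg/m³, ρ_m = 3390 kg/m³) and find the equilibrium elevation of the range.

3910 m

In Airy isostatic equilibrium: ρ_c h = (ρ_m − ρ_c) r.
h = r (ρ_m − ρ_c) / ρ_c = 17800 m × (3390 − 2780) / 2780 = 3910 m.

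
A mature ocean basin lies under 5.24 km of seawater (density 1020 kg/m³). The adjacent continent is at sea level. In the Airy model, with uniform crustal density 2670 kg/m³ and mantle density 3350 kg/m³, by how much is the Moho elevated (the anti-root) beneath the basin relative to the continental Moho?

12.7 km

By Archimedes' principle applied to the lithosphere: replacing crust with seawater at the top is compensated by replacing crust with mantle at the base: d (ρ_c − ρ_w) = a (ρ_m − ρ_c).
a = d (ρ_c − ρ_w)/(ρ_m − ρ_c) = 5.24 km × 1650/680 = 12.7 km.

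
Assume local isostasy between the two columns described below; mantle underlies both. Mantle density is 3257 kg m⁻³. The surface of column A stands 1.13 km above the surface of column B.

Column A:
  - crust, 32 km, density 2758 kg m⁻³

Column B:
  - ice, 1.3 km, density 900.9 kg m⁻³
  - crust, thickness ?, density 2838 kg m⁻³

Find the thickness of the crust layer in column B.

22 km

Take the compensation level at the base of the deeper column (depth z_c below the surface of column A) and equate Σ ρ_i t_i down to z_c; mantle fills any gap and the z_c terms cancel.
Column A: 32×2758 + (z_c − 32)×3257
Column B: 1.13×0 + 1.3×900.9 + x×2838 + (z_c − 1.13 − 1.3 − x)×3257
The z_c×3257 term appears on both sides and cancels. Collect the known terms of each column as K = Σ(ρt)_known − 3257 × (depth of known layers): K_A = 88256 − 3257×32 = −15968; K_B = 1171.17 − 3257×(1.13 + 1.3) = −6743.34.
Balance: K_A = K_B − x×(3257 − 2838), so x = (K_B − K_A)/(3257 − 2838) = 9224.66/419 = 22 km.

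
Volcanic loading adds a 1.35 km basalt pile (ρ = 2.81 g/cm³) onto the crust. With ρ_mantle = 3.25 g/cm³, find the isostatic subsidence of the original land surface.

Subaerial loading: s = t ρ_load / ρ_m.
s = 1.35 km × 2.81/3.25 = 1.17 km.

1.17 km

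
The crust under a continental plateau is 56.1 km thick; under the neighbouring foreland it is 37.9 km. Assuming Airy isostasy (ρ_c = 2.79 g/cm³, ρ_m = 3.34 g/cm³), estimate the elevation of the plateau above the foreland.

3 km

Excess crust Δ = 56.1 km − 37.9 km = 18.2 km, split between elevation h and root r with h + r = Δ.
Airy balance ρ_c h = (ρ_m − ρ_c) r gives r = h ρ_c/(ρ_m − ρ_c), so h (1 + ρ_c/(ρ_m − ρ_c)) = Δ, i.e. h = Δ (ρ_m − ρ_c)/ρ_m.
h = 18.2 km × 0.55/3.34 = 3 km.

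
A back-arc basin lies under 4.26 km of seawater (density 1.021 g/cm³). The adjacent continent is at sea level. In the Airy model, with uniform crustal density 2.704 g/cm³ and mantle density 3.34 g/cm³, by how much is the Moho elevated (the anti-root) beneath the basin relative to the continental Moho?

11.3 km

Balancing pressure at the compensation depth: replacing crust with seawater at the top is compensated by replacing crust with mantle at the base: d (ρ_c − ρ_w) = a (ρ_m − ρ_c).
a = d (ρ_c − ρ_w)/(ρ_m − ρ_c) = 4.26 km × 1.683/0.636 = 11.3 km.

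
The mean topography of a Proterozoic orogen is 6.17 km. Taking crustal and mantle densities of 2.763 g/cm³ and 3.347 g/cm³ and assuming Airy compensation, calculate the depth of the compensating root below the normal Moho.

29.2 km

Balancing pressure at the compensation depth: the weight of the topography is balanced by the buoyancy of the root, ρ_c h = (ρ_m − ρ_c) r.
r = h · ρ_c / (ρ_m − ρ_c) = 6.17 km × 2.763 / (3.347 − 2.763) = 29.2 km.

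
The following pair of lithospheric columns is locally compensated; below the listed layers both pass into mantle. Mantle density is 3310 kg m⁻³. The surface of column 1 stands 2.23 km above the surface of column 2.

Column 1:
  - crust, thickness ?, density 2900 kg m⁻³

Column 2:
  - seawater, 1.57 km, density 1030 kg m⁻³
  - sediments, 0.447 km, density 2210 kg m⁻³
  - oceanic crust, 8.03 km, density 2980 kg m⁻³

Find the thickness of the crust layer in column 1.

34.4 km

Take the compensation level at the base of the deeper column (depth z_c below the surface of column 1) and equate Σ ρ_i t_i down to z_c; mantle fills any gap and the z_c terms cancel.
Column 1: x×2900 + (z_c − 0 − x)×3310
Column 2: 2.23×0 + 1.57×1030 + 0.447×2210 + 8.03×2980 + (z_c − 2.23 − 10.047)×3310
The z_c×3310 term appears on both sides and cancels. Collect the known terms of each column as K = Σ(ρt)_known − 3310 × (depth of known layers): K_1 = 0 − 3310×0 = 0; K_2 = 26534.37 − 3310×(2.23 + 10.047) = −14102.5.
Balance: K_1 − x×(3310 − 2900) = K_2, so x = (K_1 − K_2)/(3310 − 2900) = 14102.5/410 = 34.4 km.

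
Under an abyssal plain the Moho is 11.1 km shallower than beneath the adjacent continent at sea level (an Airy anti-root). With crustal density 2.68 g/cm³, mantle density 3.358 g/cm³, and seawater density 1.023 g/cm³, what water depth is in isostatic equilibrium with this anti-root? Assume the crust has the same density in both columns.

4.54 km

Replacing a thickness d of crust by seawater at the top must be balanced by replacing crust with mantle at the base: d (ρ_c − ρ_w) = a (ρ_m − ρ_c).
d = a (ρ_m − ρ_c)/(ρ_c − ρ_w) = 11.1 km × 0.678/1.657 = 4.54 km.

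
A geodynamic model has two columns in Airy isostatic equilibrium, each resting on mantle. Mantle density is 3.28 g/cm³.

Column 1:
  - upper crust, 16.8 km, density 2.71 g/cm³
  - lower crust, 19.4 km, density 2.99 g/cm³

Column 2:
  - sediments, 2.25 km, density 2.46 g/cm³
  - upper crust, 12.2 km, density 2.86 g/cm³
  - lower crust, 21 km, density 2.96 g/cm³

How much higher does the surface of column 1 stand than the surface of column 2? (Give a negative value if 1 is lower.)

0.461 km

For any compensation level in the mantle, the mantle terms cancel and isostasy reduces to e = (Σt_1 − Σt_2) − (Σ(ρt)_1 − Σ(ρt)_2) / ρ_m.
Σt_1 = 36.2 km; Σt_2 = 35.45 km; Σ(ρt)_1 = 103.534; Σ(ρt)_2 = 102.587 (in km·g/cm³).
e = (36.2 − 35.45) − (103.534 − 102.587) / 3.28 = 0.461 km.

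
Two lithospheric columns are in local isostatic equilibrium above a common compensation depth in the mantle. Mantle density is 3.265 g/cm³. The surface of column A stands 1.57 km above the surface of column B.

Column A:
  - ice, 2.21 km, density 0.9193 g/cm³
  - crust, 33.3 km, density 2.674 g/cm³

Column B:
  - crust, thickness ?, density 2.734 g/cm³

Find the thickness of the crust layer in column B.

Take the compensation level at the base of the deeper column (depth z_c below the surface of column A) and equate Σ ρ_i t_i down to z_c; mantle fills any gap and the z_c terms cancel.
Column A: 2.21×0.9193 + 33.3×2.674 + (z_c − 35.51)×3.265
Column B: 1.57×0 + x×2.734 + (z_c − 1.57 − 0 − x)×3.265
The z_c×3.265 term appears on both sides and cancels. Collect the known terms of each column as K = Σ(ρt)_known − 3.265 × (depth of known layers): K_A = 91.075853 − 3.265×35.51 = −24.864297; K_B = 0 − 3.265×(1.57 + 0) = −5.12605.
Balance: K_A = K_B − x×(3.265 − 2.734), so x = (K_B − K_A)/(3.265 − 2.734) = 19.7382/0.531 = 37.2 km.

37.2 km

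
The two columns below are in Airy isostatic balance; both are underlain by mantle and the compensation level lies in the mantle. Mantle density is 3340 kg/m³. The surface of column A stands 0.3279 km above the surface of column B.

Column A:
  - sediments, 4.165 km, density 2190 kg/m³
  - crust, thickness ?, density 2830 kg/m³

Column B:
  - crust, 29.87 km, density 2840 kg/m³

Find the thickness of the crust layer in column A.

Take the compensation level at the base of the deeper column (depth z_c below the surface of column A) and equate Σ ρ_i t_i down to z_c; mantle fills any gap and the z_c terms cancel.
Column A: 4.165×2190 + x×2830 + (z_c − 4.165 − x)×3340
Column B: 0.3279×0 + 29.87×2840 + (z_c − 0.3279 − 29.87)×3340
The z_c×3340 term appears on both sides and cancels. Collect the known terms of each column as K = Σ(ρt)_known − 3340 × (depth of known layers): K_A = 9121.35 − 3340×4.165 = −4789.75; K_B = 84830.8 − 3340×(0.3279 + 29.87) = −16030.186.
Balance: K_A − x×(3340 − 2830) = K_B, so x = (K_A − K_B)/(3340 − 2830) = 11240.4/510 = 22 km.

22 km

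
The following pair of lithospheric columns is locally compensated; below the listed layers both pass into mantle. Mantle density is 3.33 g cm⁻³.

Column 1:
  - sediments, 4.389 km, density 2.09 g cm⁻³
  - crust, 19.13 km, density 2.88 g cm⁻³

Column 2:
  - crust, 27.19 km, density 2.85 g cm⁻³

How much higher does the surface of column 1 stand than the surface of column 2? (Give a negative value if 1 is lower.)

For any compensation level in the mantle, the mantle terms cancel and isostasy reduces to e = (Σt_1 − Σt_2) − (Σ(ρt)_1 − Σ(ρt)_2) / ρ_m.
Σt_1 = 23.519 km; Σt_2 = 27.19 km; Σ(ρt)_1 = 64.26741; Σ(ρt)_2 = 77.4915 (in km·g cm⁻³).
e = (23.519 − 27.19) − (64.26741 − 77.4915) / 3.33 = 0.3 km.

0.3 km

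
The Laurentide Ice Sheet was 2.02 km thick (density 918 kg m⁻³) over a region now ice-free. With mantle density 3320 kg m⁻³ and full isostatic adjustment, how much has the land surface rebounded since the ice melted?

0.559 km

Removing the load lets mantle flow back in; uplift u satisfies ρ_ice t = ρ_m u.
u = t ρ_ice/ρ_m = 2.02 km × 918/3320 = 0.559 km.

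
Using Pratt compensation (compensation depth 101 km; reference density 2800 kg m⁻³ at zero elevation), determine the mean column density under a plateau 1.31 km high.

Pratt balance: ρ_ref D = ρ (D + h).
ρ = ρ_ref D/(D + h) = 2800 × 101 km/(101 km + 1.31 km) = 2760 kg m⁻³.

2760 kg m⁻³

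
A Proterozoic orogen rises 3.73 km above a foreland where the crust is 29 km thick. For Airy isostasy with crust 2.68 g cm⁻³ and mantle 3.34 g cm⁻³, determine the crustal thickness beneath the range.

Root depth r = h ρ_c / (ρ_m − ρ_c) = 3.73 km × 2.68 / 0.66 = 15.15 km.
Total thickness = T + h + r = 29 km + 3.73 km + 15.15 km = 47.9 km.

47.9 km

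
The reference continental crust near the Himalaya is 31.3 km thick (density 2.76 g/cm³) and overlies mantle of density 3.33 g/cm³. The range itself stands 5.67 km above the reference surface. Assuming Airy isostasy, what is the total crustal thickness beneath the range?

Root depth r = h ρ_c / (ρ_m − ρ_c) = 5.67 km × 2.76 / 0.57 = 27.45 km.
Total thickness = T + h + r = 31.3 km + 5.67 km + 27.45 km = 64.4 km.

64.4 km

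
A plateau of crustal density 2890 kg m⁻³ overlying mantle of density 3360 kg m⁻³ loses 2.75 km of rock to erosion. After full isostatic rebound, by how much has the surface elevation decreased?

0.385 km

Rebound u = e ρ_c/ρ_m = 2.75 km × 2890/3360 = 2.365 km.
Net surface drop = e − u = 2.75 km − 2.365 km = e (ρ_m − ρ_c)/ρ_m = 0.385 km.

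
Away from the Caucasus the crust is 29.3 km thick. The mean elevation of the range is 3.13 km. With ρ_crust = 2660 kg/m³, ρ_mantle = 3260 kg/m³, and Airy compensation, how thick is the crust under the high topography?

Root depth r = h ρ_c / (ρ_m − ρ_c) = 3.13 km × 2660 / 600 = 13.88 km.
Total thickness = T + h + r = 29.3 km + 3.13 km + 13.88 km = 46.3 km.

46.3 km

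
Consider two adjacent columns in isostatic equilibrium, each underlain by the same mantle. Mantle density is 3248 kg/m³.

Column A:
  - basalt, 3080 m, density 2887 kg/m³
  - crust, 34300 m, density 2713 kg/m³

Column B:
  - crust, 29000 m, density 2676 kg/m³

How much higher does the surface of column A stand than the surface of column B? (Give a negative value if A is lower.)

For any compensation level in the mantle, the mantle terms cancel and isostasy reduces to e = (Σt_A − Σt_B) − (Σ(ρt)_A − Σ(ρt)_B) / ρ_m.
Σt_A = 37380 m; Σt_B = 29000 m; Σ(ρt)_A = 101947860; Σ(ρt)_B = 77604000 (in m·kg/m³).
e = (37380 − 29000) − (101947860 − 77604000) / 3248 = 885 m.

885 m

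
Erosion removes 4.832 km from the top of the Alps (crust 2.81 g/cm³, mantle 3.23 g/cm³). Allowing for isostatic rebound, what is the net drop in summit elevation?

0.628 km

Rebound u = e ρ_c/ρ_m = 4.832 km × 2.81/3.23 = 4.204 km.
Net surface drop = e − u = 4.832 km − 4.204 km = e (ρ_m − ρ_c)/ρ_m = 0.628 km.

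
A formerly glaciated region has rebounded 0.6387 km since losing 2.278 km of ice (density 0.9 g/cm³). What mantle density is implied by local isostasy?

3.21 g/cm³

ρ_m = ρ_ice t / u = 0.9 × 2.278 km/0.6387 km = 3.21 g/cm³.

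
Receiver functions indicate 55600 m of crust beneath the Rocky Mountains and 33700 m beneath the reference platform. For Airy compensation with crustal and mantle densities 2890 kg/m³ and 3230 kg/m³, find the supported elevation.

2310 m

Excess crust Δ = 55600 m − 33700 m = 21900 m, split between elevation h and root r with h + r = Δ.
Airy balance ρ_c h = (ρ_m − ρ_c) r gives r = h ρ_c/(ρ_m − ρ_c), so h (1 + ρ_c/(ρ_m − ρ_c)) = Δ, i.e. h = Δ (ρ_m − ρ_c)/ρ_m.
h = 21900 m × 340/3230 = 2310 m.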